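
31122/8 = 3890  +  1/4=3890.25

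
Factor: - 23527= - 7^1*3361^1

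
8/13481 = 8/13481 = 0.00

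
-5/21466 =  - 1 + 21461/21466=- 0.00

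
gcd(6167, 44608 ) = 1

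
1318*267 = 351906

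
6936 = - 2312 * (-3 )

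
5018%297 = 266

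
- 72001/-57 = 1263 + 10/57 = 1263.18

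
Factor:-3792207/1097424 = -2^( - 4 )*3^(-1 ) * 17^1*7621^( - 1) *74357^1 = -1264069/365808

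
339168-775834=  - 436666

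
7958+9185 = 17143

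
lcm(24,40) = 120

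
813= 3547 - 2734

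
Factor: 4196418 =2^1 * 3^1 * 331^1*2113^1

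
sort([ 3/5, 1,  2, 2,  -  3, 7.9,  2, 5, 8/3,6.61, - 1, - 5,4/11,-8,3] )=[ - 8, - 5,  -  3, - 1, 4/11, 3/5, 1,2, 2, 2, 8/3,3,5, 6.61, 7.9]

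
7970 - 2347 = 5623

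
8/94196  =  2/23549 =0.00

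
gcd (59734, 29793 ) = 1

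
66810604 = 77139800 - 10329196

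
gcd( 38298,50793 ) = 3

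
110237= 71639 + 38598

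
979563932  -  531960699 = 447603233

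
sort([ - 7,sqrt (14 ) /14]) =[  -  7, sqrt( 14 )/14]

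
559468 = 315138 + 244330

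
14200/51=278 + 22/51 = 278.43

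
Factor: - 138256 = -2^4*8641^1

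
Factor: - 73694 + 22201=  - 13^1*17^1*233^1  =  - 51493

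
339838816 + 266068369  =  605907185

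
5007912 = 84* 59618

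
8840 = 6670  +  2170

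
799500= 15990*50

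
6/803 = 6/803  =  0.01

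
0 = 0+0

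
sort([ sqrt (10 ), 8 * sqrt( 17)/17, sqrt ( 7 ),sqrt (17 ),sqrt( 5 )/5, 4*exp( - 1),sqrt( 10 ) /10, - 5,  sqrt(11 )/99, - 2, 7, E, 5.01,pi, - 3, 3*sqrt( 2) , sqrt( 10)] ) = [ - 5,- 3, - 2, sqrt( 11)/99,sqrt(10 ) /10, sqrt( 5 )/5,4*exp( - 1 ), 8*sqrt( 17 )/17, sqrt( 7), E, pi,sqrt (10 ),sqrt ( 10 ),  sqrt( 17 ) , 3*sqrt( 2 ),5.01,7]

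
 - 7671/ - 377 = 20 + 131/377 = 20.35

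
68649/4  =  17162 + 1/4 = 17162.25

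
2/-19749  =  -2/19749  =  - 0.00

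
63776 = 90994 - 27218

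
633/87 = 211/29 = 7.28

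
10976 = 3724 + 7252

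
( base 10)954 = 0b1110111010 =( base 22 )1L8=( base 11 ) 798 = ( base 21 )239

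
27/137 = 27/137 = 0.20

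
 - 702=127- 829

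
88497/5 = 17699 + 2/5 = 17699.40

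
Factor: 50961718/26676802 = 31^( - 1)*61^1*587^( -1 )*733^( - 1 )*417719^1= 25480859/13338401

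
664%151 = 60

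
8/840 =1/105 = 0.01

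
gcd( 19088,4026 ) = 2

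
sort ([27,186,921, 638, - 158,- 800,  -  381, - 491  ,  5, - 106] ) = [ - 800, - 491,-381,-158 , - 106 , 5, 27, 186,  638,921] 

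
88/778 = 44/389=0.11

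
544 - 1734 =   -  1190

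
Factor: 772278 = 2^1*3^1*13^1*9901^1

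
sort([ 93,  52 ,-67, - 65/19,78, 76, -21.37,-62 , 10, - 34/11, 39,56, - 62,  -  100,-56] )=[-100,- 67, - 62, - 62, - 56, - 21.37,- 65/19, - 34/11, 10,39, 52, 56,76, 78,93]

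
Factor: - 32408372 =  - 2^2*1307^1*6199^1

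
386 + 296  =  682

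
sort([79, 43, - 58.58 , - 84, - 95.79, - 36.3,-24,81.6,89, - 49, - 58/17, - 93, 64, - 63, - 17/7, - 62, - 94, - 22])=[-95.79, - 94, - 93, - 84, -63, - 62, - 58.58, - 49,  -  36.3,  -  24,-22 , - 58/17, - 17/7,  43, 64, 79 , 81.6 , 89 ] 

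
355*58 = 20590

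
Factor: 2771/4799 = 17^1* 163^1 * 4799^( - 1)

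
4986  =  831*6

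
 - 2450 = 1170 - 3620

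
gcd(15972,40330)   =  2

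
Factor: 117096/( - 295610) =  - 2^2*3^1*5^( - 1)*17^1*103^(-1) = - 204/515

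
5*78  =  390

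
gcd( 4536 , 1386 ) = 126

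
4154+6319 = 10473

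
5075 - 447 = 4628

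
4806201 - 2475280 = 2330921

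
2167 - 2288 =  - 121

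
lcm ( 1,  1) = 1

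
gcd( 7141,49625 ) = 1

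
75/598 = 75/598 = 0.13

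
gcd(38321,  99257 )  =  1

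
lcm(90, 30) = 90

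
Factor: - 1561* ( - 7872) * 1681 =2^6*3^1*7^1 * 41^3*223^1 = 20656450752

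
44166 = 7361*6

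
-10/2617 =-1  +  2607/2617= - 0.00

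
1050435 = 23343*45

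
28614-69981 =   -  41367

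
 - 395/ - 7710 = 79/1542 = 0.05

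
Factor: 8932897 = 397^1*22501^1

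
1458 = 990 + 468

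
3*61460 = 184380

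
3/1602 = 1/534 = 0.00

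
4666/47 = 4666/47 = 99.28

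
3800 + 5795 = 9595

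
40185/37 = 1086+3/37 =1086.08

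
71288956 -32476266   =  38812690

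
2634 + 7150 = 9784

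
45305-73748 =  - 28443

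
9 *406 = 3654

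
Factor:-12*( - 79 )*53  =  2^2*3^1*53^1*79^1  =  50244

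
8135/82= 8135/82 = 99.21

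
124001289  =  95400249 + 28601040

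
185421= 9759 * 19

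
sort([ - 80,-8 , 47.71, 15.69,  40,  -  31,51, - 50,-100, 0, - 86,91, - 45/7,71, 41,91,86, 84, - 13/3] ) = [ - 100, - 86, - 80, - 50  , - 31, - 8, - 45/7 , - 13/3, 0, 15.69,40, 41 , 47.71 , 51 , 71 , 84,86, 91 , 91]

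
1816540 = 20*90827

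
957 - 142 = 815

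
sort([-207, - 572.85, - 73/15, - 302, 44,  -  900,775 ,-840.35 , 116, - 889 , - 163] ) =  [ - 900, - 889, - 840.35,-572.85,  -  302, - 207, - 163,-73/15,  44,116, 775 ] 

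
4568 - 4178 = 390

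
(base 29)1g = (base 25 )1k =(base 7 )63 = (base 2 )101101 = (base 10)45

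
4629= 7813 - 3184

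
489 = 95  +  394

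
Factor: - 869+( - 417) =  - 1286 = - 2^1*643^1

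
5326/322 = 2663/161 = 16.54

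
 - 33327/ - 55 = 605 + 52/55 = 605.95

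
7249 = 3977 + 3272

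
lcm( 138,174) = 4002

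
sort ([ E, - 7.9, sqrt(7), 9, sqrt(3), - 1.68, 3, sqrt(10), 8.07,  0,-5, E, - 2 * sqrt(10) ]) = [ - 7.9, - 2 *sqrt( 10), - 5, - 1.68,  0,sqrt(3), sqrt(7), E , E,3,sqrt(10),8.07, 9] 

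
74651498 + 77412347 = 152063845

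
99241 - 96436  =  2805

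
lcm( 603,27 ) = 1809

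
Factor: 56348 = 2^2 * 14087^1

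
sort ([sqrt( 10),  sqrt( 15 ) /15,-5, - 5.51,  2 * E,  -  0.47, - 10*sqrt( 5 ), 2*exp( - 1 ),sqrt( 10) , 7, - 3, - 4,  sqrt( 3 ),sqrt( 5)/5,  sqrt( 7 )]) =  [ - 10*sqrt( 5 ), - 5.51, - 5, - 4, -3, -0.47,sqrt(15 ) /15, sqrt( 5 )/5, 2*exp(  -  1 ),sqrt( 3 ),  sqrt( 7 ),sqrt (10),  sqrt(10) , 2*E, 7]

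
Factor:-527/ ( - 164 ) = 2^(-2)*17^1*31^1*41^ (  -  1 ) 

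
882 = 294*3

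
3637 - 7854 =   -  4217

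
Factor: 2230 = 2^1*5^1*223^1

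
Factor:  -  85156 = -2^2*61^1*349^1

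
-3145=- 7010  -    -  3865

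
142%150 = 142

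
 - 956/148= -239/37 = -  6.46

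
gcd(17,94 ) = 1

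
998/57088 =499/28544 = 0.02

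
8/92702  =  4/46351  =  0.00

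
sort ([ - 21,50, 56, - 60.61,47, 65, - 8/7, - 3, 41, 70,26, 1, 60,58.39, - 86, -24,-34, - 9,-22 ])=[ - 86, - 60.61,  -  34, - 24, - 22, - 21,  -  9, - 3, - 8/7 , 1, 26, 41, 47, 50,56, 58.39, 60,65, 70] 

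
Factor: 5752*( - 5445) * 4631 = -145041252840  =  -2^3*3^2*5^1 * 11^3 * 421^1*719^1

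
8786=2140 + 6646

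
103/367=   103/367 =0.28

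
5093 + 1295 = 6388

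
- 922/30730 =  - 461/15365 = - 0.03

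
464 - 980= - 516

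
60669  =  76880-16211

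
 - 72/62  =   - 36/31= -  1.16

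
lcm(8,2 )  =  8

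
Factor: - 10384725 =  - 3^1*5^2*13^1*10651^1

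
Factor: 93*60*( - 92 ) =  - 2^4*3^2*5^1*23^1*31^1 = - 513360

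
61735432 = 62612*986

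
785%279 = 227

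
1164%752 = 412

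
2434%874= 686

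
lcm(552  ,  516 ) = 23736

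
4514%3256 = 1258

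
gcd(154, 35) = 7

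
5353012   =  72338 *74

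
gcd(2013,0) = 2013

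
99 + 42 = 141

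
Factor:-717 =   -  3^1*239^1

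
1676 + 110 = 1786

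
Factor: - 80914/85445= - 2^1* 5^ ( - 1 )*743^( - 1 )*1759^1 = -3518/3715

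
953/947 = 1 +6/947 =1.01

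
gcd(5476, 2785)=1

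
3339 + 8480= 11819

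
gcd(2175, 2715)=15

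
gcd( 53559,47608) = 5951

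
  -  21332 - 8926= - 30258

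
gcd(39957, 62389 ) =701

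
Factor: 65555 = 5^1*7^1*1873^1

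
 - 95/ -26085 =19/5217 = 0.00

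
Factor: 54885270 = 2^1* 3^1*5^1 * 11^1*166319^1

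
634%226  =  182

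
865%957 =865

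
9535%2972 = 619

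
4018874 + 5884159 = 9903033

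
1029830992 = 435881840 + 593949152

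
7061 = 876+6185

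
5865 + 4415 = 10280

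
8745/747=11 + 176/249 = 11.71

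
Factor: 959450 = 2^1 * 5^2*31^1*619^1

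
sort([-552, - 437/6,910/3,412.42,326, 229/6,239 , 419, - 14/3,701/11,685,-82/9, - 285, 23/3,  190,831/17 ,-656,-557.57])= [ -656, - 557.57 , - 552, - 285 ,-437/6,-82/9, - 14/3,23/3,229/6, 831/17, 701/11, 190,  239,910/3,326, 412.42,419,685]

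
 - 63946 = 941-64887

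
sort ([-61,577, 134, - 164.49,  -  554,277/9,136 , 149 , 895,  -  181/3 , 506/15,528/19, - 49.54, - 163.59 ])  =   [ - 554, - 164.49, - 163.59,-61, - 181/3,-49.54 , 528/19, 277/9, 506/15,134, 136, 149, 577,895 ] 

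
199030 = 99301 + 99729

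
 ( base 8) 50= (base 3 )1111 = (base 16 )28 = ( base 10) 40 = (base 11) 37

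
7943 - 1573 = 6370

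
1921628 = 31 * 61988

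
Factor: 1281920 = 2^7*5^1*2003^1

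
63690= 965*66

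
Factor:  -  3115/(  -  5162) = 35/58 = 2^( - 1)*5^1*7^1* 29^( - 1)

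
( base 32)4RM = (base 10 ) 4982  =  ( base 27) 6ME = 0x1376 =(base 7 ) 20345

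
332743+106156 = 438899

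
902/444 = 451/222 = 2.03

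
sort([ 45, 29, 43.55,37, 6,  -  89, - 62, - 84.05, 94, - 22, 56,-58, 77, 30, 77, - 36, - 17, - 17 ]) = [ - 89, - 84.05,-62,-58, - 36, - 22, - 17, - 17, 6,  29, 30,37, 43.55,45, 56, 77, 77,94]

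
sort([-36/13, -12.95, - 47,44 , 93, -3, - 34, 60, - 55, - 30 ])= [- 55, - 47,  -  34, - 30, - 12.95, - 3, - 36/13,  44,60, 93]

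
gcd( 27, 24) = 3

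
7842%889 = 730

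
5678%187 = 68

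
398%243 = 155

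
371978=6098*61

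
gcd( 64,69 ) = 1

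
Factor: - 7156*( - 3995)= 2^2*5^1  *17^1  *47^1 * 1789^1 =28588220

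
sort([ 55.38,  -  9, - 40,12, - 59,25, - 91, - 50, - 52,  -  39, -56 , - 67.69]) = [ - 91,-67.69,-59, - 56, - 52, - 50, - 40, - 39, - 9,12, 25, 55.38 ]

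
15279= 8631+6648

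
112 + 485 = 597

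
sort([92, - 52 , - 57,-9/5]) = [ - 57,-52,  -  9/5,92]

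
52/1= 52= 52.00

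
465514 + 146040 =611554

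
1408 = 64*22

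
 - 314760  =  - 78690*4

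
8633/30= 8633/30=287.77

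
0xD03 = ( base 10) 3331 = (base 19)946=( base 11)2559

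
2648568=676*3918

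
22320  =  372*60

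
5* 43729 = 218645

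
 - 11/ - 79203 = 11/79203 = 0.00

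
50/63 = 50/63 = 0.79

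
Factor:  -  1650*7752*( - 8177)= 2^4*3^2 * 5^2*11^1*13^1*17^2*19^1*37^1 = 104590371600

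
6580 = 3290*2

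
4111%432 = 223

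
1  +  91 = 92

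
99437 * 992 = 98641504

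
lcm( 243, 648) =1944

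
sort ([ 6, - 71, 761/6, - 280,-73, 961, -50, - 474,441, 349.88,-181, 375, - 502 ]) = [-502, - 474, - 280, - 181, - 73,-71,-50, 6,761/6, 349.88,375, 441,  961 ] 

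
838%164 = 18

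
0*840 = 0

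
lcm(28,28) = 28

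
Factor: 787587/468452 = 2^(  -  2)*3^1*17^( - 1) * 83^(- 1 ) * 3163^1 = 9489/5644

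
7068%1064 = 684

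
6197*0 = 0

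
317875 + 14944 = 332819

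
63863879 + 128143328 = 192007207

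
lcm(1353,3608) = 10824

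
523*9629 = 5035967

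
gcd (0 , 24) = 24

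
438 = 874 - 436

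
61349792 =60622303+727489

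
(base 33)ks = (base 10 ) 688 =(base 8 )1260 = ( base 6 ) 3104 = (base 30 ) ms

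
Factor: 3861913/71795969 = 7^ ( - 1)*11^1* 31^( - 1 ) * 41^1*8563^1 * 330857^(  -  1 ) 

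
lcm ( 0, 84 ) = 0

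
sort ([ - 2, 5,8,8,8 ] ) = [ - 2 , 5,8,8,8 ] 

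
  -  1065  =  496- 1561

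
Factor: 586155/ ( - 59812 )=-2^(  -  2) * 3^1 * 5^1*19^( - 1 )*23^1 * 787^( - 1 ) * 1699^1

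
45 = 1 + 44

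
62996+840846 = 903842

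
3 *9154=27462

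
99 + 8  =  107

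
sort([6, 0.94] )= [0.94,  6]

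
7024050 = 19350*363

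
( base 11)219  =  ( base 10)262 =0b100000110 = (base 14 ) 14a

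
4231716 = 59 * 71724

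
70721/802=88 + 145/802 = 88.18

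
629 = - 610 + 1239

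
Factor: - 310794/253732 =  - 561/458 = - 2^( - 1)* 3^1 * 11^1 * 17^1*229^(-1) 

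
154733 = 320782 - 166049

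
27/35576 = 27/35576= 0.00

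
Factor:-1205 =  - 5^1 *241^1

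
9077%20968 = 9077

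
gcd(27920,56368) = 16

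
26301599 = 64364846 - 38063247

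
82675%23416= 12427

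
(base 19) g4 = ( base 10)308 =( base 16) 134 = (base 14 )180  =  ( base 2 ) 100110100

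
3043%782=697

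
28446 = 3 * 9482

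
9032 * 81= 731592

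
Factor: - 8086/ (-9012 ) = 4043/4506 =2^(-1)*3^ ( - 1) * 13^1*311^1*751^( - 1 )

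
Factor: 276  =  2^2*3^1 * 23^1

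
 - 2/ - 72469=2/72469  =  0.00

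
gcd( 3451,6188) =119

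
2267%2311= 2267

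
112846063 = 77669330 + 35176733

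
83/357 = 83/357=0.23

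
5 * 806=4030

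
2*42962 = 85924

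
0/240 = 0 = 0.00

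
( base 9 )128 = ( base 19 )5c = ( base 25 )47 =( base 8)153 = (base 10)107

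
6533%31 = 23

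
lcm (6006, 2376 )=216216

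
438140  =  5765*76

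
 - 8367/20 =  - 8367/20= - 418.35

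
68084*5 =340420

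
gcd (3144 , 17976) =24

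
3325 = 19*175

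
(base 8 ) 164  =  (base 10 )116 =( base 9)138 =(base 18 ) 68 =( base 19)62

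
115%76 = 39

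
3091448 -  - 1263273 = 4354721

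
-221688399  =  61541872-283230271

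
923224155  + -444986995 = 478237160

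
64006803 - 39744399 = 24262404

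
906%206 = 82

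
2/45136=1/22568 = 0.00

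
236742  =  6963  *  34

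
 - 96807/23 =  - 4209 = - 4209.00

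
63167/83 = 63167/83=761.05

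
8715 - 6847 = 1868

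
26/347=26/347 = 0.07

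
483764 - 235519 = 248245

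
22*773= 17006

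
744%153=132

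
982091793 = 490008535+492083258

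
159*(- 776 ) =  - 123384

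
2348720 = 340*6908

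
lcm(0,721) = 0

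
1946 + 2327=4273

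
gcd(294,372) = 6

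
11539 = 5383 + 6156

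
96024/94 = 1021+25/47 = 1021.53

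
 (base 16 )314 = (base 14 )404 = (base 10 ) 788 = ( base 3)1002012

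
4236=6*706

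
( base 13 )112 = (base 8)270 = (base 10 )184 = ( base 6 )504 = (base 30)64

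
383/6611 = 383/6611 = 0.06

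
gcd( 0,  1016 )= 1016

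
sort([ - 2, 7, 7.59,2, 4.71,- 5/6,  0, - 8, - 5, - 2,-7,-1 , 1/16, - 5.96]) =[  -  8, - 7,-5.96,  -  5,  -  2, - 2, - 1, - 5/6,0,1/16, 2,4.71,7,7.59 ]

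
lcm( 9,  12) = 36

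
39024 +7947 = 46971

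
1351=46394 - 45043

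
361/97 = 361/97 =3.72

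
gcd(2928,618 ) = 6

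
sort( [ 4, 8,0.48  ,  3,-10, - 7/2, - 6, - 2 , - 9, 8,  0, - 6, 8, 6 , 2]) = [  -  10, - 9, - 6, - 6, - 7/2,-2 , 0,0.48,  2,3,4,6, 8,  8,8]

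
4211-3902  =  309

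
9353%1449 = 659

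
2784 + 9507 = 12291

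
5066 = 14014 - 8948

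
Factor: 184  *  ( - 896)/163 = -2^10*7^1*23^1*163^( - 1) = - 164864/163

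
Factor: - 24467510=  - 2^1 *5^1*179^1 * 13669^1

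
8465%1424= 1345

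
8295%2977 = 2341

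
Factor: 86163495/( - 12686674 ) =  - 2^( - 1 ) * 3^1*  5^1*7^(-1 )*11^1*13^( - 1)*29^1*1637^1  *6337^( - 1 ) = -7833045/1153334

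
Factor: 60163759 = 60163759^1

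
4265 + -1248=3017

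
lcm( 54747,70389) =492723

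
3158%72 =62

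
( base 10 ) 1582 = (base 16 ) 62e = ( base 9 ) 2147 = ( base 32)1he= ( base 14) 810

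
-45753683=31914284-77667967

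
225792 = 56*4032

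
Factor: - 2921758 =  - 2^1*7^1*208697^1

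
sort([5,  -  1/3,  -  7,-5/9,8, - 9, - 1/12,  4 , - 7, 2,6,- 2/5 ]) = [ - 9, - 7, - 7, - 5/9, - 2/5,- 1/3, - 1/12,2,4, 5,6, 8]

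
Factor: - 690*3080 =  - 2125200 = - 2^4*3^1*5^2*7^1*11^1*23^1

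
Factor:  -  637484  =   - 2^2* 31^1*53^1*97^1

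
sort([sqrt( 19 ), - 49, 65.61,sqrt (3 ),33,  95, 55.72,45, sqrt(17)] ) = [ - 49, sqrt(3 ) , sqrt(17), sqrt(19) , 33, 45, 55.72 , 65.61,95]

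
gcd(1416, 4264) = 8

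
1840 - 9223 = -7383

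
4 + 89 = 93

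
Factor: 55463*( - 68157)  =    -  3^2 *37^1 *1499^1*7573^1  =  -  3780191691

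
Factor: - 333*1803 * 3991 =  - 3^3*13^1*37^1*307^1*601^1=- 2396192409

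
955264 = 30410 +924854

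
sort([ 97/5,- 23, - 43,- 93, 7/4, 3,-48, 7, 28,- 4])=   [ - 93, -48, - 43, - 23, - 4, 7/4 , 3, 7, 97/5, 28]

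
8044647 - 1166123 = 6878524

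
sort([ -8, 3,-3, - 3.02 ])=[ - 8,-3.02,-3, 3]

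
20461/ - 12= - 1706 + 11/12 = -1705.08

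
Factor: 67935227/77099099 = 7^( - 2)*11^(-1 )*43^1*313^( - 1 ) * 457^ (- 1 )*1579889^1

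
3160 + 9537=12697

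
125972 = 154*818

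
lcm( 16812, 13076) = 117684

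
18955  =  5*3791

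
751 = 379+372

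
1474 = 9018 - 7544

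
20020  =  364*55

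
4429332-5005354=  - 576022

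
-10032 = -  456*22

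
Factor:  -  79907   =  -79907^1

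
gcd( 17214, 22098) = 6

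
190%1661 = 190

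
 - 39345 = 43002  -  82347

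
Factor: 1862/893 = 98/47=2^1*7^2*47^(-1) 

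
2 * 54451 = 108902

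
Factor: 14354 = 2^1*7177^1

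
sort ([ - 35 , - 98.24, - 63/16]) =[ - 98.24, - 35, - 63/16 ] 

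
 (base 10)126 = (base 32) 3u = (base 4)1332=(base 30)46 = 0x7E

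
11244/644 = 17 +74/161 = 17.46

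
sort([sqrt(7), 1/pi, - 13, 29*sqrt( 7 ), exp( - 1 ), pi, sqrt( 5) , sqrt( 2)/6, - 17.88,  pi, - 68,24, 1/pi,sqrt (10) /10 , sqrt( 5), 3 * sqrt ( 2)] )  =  [ - 68, - 17.88, - 13, sqrt( 2)/6,sqrt(10)/10, 1/pi, 1/pi, exp( -1), sqrt( 5), sqrt( 5),sqrt( 7), pi , pi, 3*sqrt( 2),24,29  *sqrt(7 ) ] 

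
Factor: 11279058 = 2^1*3^1*7^1*17^1* 15797^1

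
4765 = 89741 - 84976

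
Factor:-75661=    - 29^1*2609^1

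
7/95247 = 7/95247 = 0.00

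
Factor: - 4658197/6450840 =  - 2^( - 3) * 3^( - 4 )*5^( - 1 ) * 11^( - 1 )*181^(- 1 )*4658197^1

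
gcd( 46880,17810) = 10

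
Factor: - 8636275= -5^2*345451^1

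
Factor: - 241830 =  - 2^1*3^2 * 5^1 * 2687^1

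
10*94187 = 941870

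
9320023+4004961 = 13324984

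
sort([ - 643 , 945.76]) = [  -  643,945.76 ] 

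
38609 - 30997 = 7612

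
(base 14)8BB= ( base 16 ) 6c5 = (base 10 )1733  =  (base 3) 2101012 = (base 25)2j8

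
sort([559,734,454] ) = [ 454, 559,734] 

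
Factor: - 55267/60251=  - 17^1*3251^1 *60251^( - 1 )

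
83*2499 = 207417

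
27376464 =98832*277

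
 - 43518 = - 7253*6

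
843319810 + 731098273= 1574418083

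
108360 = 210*516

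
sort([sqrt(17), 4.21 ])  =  [ sqrt (17),  4.21 ] 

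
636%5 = 1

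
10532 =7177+3355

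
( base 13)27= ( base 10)33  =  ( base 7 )45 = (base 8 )41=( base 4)201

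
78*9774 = 762372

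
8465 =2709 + 5756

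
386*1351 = 521486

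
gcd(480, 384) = 96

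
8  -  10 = -2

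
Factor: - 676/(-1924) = 13/37 = 13^1*37^(-1)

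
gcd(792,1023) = 33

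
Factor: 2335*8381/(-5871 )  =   - 3^( - 1)*5^1*17^2*19^ (-1) * 29^1*103^( - 1)*467^1 = - 19569635/5871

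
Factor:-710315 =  - 5^1*19^1*7477^1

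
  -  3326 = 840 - 4166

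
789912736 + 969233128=1759145864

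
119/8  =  14  +  7/8 = 14.88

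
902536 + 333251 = 1235787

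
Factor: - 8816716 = -2^2*79^1*27901^1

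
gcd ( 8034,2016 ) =6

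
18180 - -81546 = 99726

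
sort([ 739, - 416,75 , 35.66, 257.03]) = [ - 416, 35.66 , 75,257.03,739]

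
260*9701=2522260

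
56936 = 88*647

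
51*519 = 26469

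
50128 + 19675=69803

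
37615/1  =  37615= 37615.00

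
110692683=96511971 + 14180712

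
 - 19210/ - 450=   42 + 31/45 =42.69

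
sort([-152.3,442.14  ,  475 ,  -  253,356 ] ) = [  -  253 , - 152.3, 356, 442.14, 475]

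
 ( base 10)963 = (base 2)1111000011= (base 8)1703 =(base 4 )33003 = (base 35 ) ri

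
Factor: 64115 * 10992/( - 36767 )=-2^4 * 3^1*5^1 * 229^1*12823^1*36767^( - 1 ) = - 704752080/36767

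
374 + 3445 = 3819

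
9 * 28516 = 256644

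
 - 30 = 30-60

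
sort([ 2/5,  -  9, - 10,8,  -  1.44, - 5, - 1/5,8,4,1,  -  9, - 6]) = [ - 10 , - 9, - 9, - 6, - 5,-1.44, - 1/5, 2/5,  1, 4,8,8 ] 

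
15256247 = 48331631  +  -33075384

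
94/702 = 47/351= 0.13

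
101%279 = 101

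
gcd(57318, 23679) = 3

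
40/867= 40/867 = 0.05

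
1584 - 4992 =  -  3408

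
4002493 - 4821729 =-819236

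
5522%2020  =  1482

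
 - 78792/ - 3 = 26264 +0/1 = 26264.00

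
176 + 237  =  413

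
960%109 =88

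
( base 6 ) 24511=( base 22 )7BD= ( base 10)3643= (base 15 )112d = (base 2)111000111011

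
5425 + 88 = 5513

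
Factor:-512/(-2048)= 2^( - 2) = 1/4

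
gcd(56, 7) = 7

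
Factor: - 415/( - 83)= 5^1 =5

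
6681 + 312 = 6993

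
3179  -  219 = 2960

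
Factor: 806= 2^1*13^1*31^1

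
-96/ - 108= 8/9 = 0.89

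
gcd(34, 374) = 34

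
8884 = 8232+652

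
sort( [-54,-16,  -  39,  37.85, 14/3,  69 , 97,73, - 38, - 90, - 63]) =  [ - 90, - 63, - 54, - 39, - 38, - 16,14/3 , 37.85,69,73 , 97 ] 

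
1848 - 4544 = - 2696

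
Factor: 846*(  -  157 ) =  - 2^1*3^2*47^1*157^1 = -132822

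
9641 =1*9641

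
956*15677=14987212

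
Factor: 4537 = 13^1*349^1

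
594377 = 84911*7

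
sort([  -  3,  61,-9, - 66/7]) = [ - 66/7, - 9, - 3,  61]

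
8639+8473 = 17112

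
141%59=23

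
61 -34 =27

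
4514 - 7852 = -3338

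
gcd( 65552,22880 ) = 16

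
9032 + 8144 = 17176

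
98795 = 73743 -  - 25052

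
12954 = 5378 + 7576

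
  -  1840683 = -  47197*39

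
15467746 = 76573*202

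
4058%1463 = 1132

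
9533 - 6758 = 2775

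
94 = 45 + 49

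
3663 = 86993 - 83330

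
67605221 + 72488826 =140094047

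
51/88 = 51/88  =  0.58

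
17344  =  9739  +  7605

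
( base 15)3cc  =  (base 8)1543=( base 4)31203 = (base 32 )R3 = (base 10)867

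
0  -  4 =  - 4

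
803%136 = 123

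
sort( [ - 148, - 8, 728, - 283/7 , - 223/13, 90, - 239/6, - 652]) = [ - 652, - 148, - 283/7 , - 239/6, - 223/13 , - 8, 90, 728 ]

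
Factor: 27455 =5^1*17^2*19^1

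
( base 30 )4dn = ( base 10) 4013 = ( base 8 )7655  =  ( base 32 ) 3TD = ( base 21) 922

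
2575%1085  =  405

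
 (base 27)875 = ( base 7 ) 23366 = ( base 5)143101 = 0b1011110001010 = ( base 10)6026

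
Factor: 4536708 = 2^2*3^1*11^1*34369^1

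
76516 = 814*94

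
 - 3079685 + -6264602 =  - 9344287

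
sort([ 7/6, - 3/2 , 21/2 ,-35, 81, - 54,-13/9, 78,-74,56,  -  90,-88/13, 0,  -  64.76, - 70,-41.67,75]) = [-90, - 74, - 70  ,-64.76,- 54, - 41.67,  -  35, -88/13, - 3/2,-13/9, 0 , 7/6, 21/2, 56, 75,78,81 ]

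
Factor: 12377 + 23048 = 35425 = 5^2*  13^1*109^1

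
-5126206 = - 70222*73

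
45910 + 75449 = 121359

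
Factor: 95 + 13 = 2^2*3^3 = 108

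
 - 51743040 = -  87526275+35783235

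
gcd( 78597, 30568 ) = 1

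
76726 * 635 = 48721010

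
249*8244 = 2052756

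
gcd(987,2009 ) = 7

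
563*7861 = 4425743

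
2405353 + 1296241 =3701594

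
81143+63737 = 144880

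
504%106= 80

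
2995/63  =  2995/63 = 47.54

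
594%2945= 594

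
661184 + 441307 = 1102491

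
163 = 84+79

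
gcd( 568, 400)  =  8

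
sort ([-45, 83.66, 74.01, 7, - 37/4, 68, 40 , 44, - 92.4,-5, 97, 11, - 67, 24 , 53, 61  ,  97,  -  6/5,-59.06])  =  [  -  92.4,- 67, - 59.06, - 45,-37/4 , - 5, - 6/5, 7,11,24,40, 44,53,61, 68, 74.01,83.66,  97, 97]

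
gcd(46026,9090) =18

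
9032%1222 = 478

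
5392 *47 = 253424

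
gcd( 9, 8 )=1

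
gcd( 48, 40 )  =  8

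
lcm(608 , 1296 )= 49248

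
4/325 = 4/325= 0.01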